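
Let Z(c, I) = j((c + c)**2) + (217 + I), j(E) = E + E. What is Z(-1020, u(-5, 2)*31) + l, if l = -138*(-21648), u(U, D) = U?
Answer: 11310686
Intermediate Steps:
l = 2987424
j(E) = 2*E
Z(c, I) = 217 + I + 8*c**2 (Z(c, I) = 2*(c + c)**2 + (217 + I) = 2*(2*c)**2 + (217 + I) = 2*(4*c**2) + (217 + I) = 8*c**2 + (217 + I) = 217 + I + 8*c**2)
Z(-1020, u(-5, 2)*31) + l = (217 - 5*31 + 8*(-1020)**2) + 2987424 = (217 - 155 + 8*1040400) + 2987424 = (217 - 155 + 8323200) + 2987424 = 8323262 + 2987424 = 11310686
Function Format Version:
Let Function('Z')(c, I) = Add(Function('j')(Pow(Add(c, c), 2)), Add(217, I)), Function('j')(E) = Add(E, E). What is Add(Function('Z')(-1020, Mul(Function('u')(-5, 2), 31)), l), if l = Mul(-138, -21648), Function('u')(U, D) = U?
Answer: 11310686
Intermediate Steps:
l = 2987424
Function('j')(E) = Mul(2, E)
Function('Z')(c, I) = Add(217, I, Mul(8, Pow(c, 2))) (Function('Z')(c, I) = Add(Mul(2, Pow(Add(c, c), 2)), Add(217, I)) = Add(Mul(2, Pow(Mul(2, c), 2)), Add(217, I)) = Add(Mul(2, Mul(4, Pow(c, 2))), Add(217, I)) = Add(Mul(8, Pow(c, 2)), Add(217, I)) = Add(217, I, Mul(8, Pow(c, 2))))
Add(Function('Z')(-1020, Mul(Function('u')(-5, 2), 31)), l) = Add(Add(217, Mul(-5, 31), Mul(8, Pow(-1020, 2))), 2987424) = Add(Add(217, -155, Mul(8, 1040400)), 2987424) = Add(Add(217, -155, 8323200), 2987424) = Add(8323262, 2987424) = 11310686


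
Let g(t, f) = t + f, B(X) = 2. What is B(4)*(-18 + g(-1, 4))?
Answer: -30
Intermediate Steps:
g(t, f) = f + t
B(4)*(-18 + g(-1, 4)) = 2*(-18 + (4 - 1)) = 2*(-18 + 3) = 2*(-15) = -30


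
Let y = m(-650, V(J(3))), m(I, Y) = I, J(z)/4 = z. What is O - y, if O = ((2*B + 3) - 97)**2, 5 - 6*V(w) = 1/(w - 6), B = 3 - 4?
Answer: 9866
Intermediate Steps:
B = -1
J(z) = 4*z
V(w) = 5/6 - 1/(6*(-6 + w)) (V(w) = 5/6 - 1/(6*(w - 6)) = 5/6 - 1/(6*(-6 + w)))
O = 9216 (O = ((2*(-1) + 3) - 97)**2 = ((-2 + 3) - 97)**2 = (1 - 97)**2 = (-96)**2 = 9216)
y = -650
O - y = 9216 - 1*(-650) = 9216 + 650 = 9866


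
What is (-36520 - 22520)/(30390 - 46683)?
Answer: 19680/5431 ≈ 3.6236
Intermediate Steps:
(-36520 - 22520)/(30390 - 46683) = -59040/(-16293) = -59040*(-1/16293) = 19680/5431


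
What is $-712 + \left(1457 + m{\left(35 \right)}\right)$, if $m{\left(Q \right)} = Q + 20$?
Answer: $800$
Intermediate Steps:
$m{\left(Q \right)} = 20 + Q$
$-712 + \left(1457 + m{\left(35 \right)}\right) = -712 + \left(1457 + \left(20 + 35\right)\right) = -712 + \left(1457 + 55\right) = -712 + 1512 = 800$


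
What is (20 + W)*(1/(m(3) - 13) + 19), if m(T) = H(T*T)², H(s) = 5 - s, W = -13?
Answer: 406/3 ≈ 135.33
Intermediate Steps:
m(T) = (5 - T²)² (m(T) = (5 - T*T)² = (5 - T²)²)
(20 + W)*(1/(m(3) - 13) + 19) = (20 - 13)*(1/((-5 + 3²)² - 13) + 19) = 7*(1/((-5 + 9)² - 13) + 19) = 7*(1/(4² - 13) + 19) = 7*(1/(16 - 13) + 19) = 7*(1/3 + 19) = 7*(⅓ + 19) = 7*(58/3) = 406/3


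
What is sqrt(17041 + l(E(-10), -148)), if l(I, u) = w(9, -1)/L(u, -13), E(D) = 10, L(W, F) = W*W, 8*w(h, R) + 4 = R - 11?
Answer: sqrt(373266062)/148 ≈ 130.54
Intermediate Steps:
w(h, R) = -15/8 + R/8 (w(h, R) = -1/2 + (R - 11)/8 = -1/2 + (-11 + R)/8 = -1/2 + (-11/8 + R/8) = -15/8 + R/8)
L(W, F) = W**2
l(I, u) = -2/u**2 (l(I, u) = (-15/8 + (1/8)*(-1))/(u**2) = (-15/8 - 1/8)/u**2 = -2/u**2)
sqrt(17041 + l(E(-10), -148)) = sqrt(17041 - 2/(-148)**2) = sqrt(17041 - 2*1/21904) = sqrt(17041 - 1/10952) = sqrt(186633031/10952) = sqrt(373266062)/148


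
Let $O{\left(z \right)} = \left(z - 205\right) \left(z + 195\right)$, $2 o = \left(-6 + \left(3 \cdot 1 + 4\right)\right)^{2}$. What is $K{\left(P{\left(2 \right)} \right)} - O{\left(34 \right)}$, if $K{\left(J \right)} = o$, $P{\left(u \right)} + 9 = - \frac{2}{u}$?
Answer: $\frac{78319}{2} \approx 39160.0$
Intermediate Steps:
$P{\left(u \right)} = -9 - \frac{2}{u}$
$o = \frac{1}{2}$ ($o = \frac{\left(-6 + \left(3 \cdot 1 + 4\right)\right)^{2}}{2} = \frac{\left(-6 + \left(3 + 4\right)\right)^{2}}{2} = \frac{\left(-6 + 7\right)^{2}}{2} = \frac{1^{2}}{2} = \frac{1}{2} \cdot 1 = \frac{1}{2} \approx 0.5$)
$K{\left(J \right)} = \frac{1}{2}$
$O{\left(z \right)} = \left(-205 + z\right) \left(195 + z\right)$
$K{\left(P{\left(2 \right)} \right)} - O{\left(34 \right)} = \frac{1}{2} - \left(-39975 + 34^{2} - 340\right) = \frac{1}{2} - \left(-39975 + 1156 - 340\right) = \frac{1}{2} - -39159 = \frac{1}{2} + 39159 = \frac{78319}{2}$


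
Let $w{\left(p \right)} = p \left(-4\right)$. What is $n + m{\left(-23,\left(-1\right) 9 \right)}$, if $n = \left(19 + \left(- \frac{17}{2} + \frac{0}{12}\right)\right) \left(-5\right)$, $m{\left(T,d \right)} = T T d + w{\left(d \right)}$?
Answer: $- \frac{9555}{2} \approx -4777.5$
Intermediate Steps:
$w{\left(p \right)} = - 4 p$
$m{\left(T,d \right)} = - 4 d + d T^{2}$ ($m{\left(T,d \right)} = T T d - 4 d = T^{2} d - 4 d = d T^{2} - 4 d = - 4 d + d T^{2}$)
$n = - \frac{105}{2}$ ($n = \left(19 + \left(\left(-17\right) \frac{1}{2} + 0 \cdot \frac{1}{12}\right)\right) \left(-5\right) = \left(19 + \left(- \frac{17}{2} + 0\right)\right) \left(-5\right) = \left(19 - \frac{17}{2}\right) \left(-5\right) = \frac{21}{2} \left(-5\right) = - \frac{105}{2} \approx -52.5$)
$n + m{\left(-23,\left(-1\right) 9 \right)} = - \frac{105}{2} + \left(-1\right) 9 \left(-4 + \left(-23\right)^{2}\right) = - \frac{105}{2} - 9 \left(-4 + 529\right) = - \frac{105}{2} - 4725 = - \frac{9555}{2}$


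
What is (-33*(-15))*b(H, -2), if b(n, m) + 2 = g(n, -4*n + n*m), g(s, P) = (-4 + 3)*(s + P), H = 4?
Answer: 8910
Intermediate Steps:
g(s, P) = -P - s (g(s, P) = -(P + s) = -P - s)
b(n, m) = -2 + 3*n - m*n (b(n, m) = -2 + (-(-4*n + n*m) - n) = -2 + (-(-4*n + m*n) - n) = -2 + ((4*n - m*n) - n) = -2 + (3*n - m*n) = -2 + 3*n - m*n)
(-33*(-15))*b(H, -2) = (-33*(-15))*(-2 + 3*4 - 1*(-2)*4) = 495*(-2 + 12 + 8) = 495*18 = 8910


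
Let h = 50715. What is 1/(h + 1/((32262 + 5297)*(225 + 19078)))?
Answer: 725001377/36768444834556 ≈ 1.9718e-5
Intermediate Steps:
1/(h + 1/((32262 + 5297)*(225 + 19078))) = 1/(50715 + 1/((32262 + 5297)*(225 + 19078))) = 1/(50715 + 1/(37559*19303)) = 1/(50715 + 1/725001377) = 1/(36768444834556/725001377) = 725001377/36768444834556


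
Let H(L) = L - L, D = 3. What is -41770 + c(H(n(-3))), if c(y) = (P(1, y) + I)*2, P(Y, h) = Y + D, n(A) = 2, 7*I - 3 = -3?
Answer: -41762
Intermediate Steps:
I = 0 (I = 3/7 + (⅐)*(-3) = 3/7 - 3/7 = 0)
P(Y, h) = 3 + Y (P(Y, h) = Y + 3 = 3 + Y)
H(L) = 0
c(y) = 8 (c(y) = ((3 + 1) + 0)*2 = (4 + 0)*2 = 4*2 = 8)
-41770 + c(H(n(-3))) = -41770 + 8 = -41762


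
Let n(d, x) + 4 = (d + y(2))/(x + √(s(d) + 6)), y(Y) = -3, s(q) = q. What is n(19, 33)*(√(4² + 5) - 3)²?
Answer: -2040/19 + 408*√21/19 ≈ -8.9636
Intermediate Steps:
n(d, x) = -4 + (-3 + d)/(x + √(6 + d)) (n(d, x) = -4 + (d - 3)/(x + √(d + 6)) = -4 + (-3 + d)/(x + √(6 + d)))
n(19, 33)*(√(4² + 5) - 3)² = ((-3 + 19 - 4*33 - 4*√(6 + 19))/(33 + √(6 + 19)))*(√(4² + 5) - 3)² = ((-3 + 19 - 132 - 4*√25)/(33 + √25))*(√(16 + 5) - 3)² = ((-3 + 19 - 132 - 4*5)/(33 + 5))*(√21 - 3)² = ((-3 + 19 - 132 - 20)/38)*(-3 + √21)² = ((1/38)*(-136))*(-3 + √21)² = -68*(-3 + √21)²/19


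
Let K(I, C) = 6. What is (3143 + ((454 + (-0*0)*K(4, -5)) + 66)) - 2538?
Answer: 1125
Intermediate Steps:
(3143 + ((454 + (-0*0)*K(4, -5)) + 66)) - 2538 = (3143 + ((454 - 0*0*6) + 66)) - 2538 = (3143 + ((454 - 7*0*6) + 66)) - 2538 = (3143 + ((454 + 0*6) + 66)) - 2538 = (3143 + ((454 + 0) + 66)) - 2538 = (3143 + (454 + 66)) - 2538 = (3143 + 520) - 2538 = 3663 - 2538 = 1125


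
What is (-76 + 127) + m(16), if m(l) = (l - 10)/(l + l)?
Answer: 819/16 ≈ 51.188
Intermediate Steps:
m(l) = (-10 + l)/(2*l) (m(l) = (-10 + l)/((2*l)) = (-10 + l)*(1/(2*l)) = (-10 + l)/(2*l))
(-76 + 127) + m(16) = (-76 + 127) + (½)*(-10 + 16)/16 = 51 + (½)*(1/16)*6 = 51 + 3/16 = 819/16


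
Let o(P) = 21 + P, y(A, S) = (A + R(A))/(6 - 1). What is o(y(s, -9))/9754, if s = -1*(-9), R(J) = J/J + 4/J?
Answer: 1039/438930 ≈ 0.0023671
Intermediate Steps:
R(J) = 1 + 4/J
s = 9
y(A, S) = A/5 + (4 + A)/(5*A) (y(A, S) = (A + (4 + A)/A)/(6 - 1) = (A + (4 + A)/A)/5 = (A + (4 + A)/A)*(⅕) = A/5 + (4 + A)/(5*A))
o(y(s, -9))/9754 = (21 + (⅕)*(4 + 9 + 9²)/9)/9754 = (21 + (⅕)*(⅑)*(4 + 9 + 81))*(1/9754) = (21 + (⅕)*(⅑)*94)*(1/9754) = (21 + 94/45)*(1/9754) = (1039/45)*(1/9754) = 1039/438930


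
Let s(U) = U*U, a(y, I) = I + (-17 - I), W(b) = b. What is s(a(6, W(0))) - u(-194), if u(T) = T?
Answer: 483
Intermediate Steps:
a(y, I) = -17
s(U) = U**2
s(a(6, W(0))) - u(-194) = (-17)**2 - 1*(-194) = 289 + 194 = 483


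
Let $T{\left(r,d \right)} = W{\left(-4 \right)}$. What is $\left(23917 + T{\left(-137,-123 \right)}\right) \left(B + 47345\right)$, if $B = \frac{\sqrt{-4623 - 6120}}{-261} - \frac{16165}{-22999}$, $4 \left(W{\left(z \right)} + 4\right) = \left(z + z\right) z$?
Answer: $\frac{26047668278220}{22999} - \frac{23921 i \sqrt{10743}}{261} \approx 1.1326 \cdot 10^{9} - 9499.5 i$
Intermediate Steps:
$W{\left(z \right)} = -4 + \frac{z^{2}}{2}$ ($W{\left(z \right)} = -4 + \frac{\left(z + z\right) z}{4} = -4 + \frac{2 z z}{4} = -4 + \frac{2 z^{2}}{4} = -4 + \frac{z^{2}}{2}$)
$T{\left(r,d \right)} = 4$ ($T{\left(r,d \right)} = -4 + \frac{\left(-4\right)^{2}}{2} = -4 + \frac{1}{2} \cdot 16 = -4 + 8 = 4$)
$B = \frac{16165}{22999} - \frac{i \sqrt{10743}}{261}$ ($B = \sqrt{-10743} \left(- \frac{1}{261}\right) - - \frac{16165}{22999} = i \sqrt{10743} \left(- \frac{1}{261}\right) + \frac{16165}{22999} = - \frac{i \sqrt{10743}}{261} + \frac{16165}{22999} = \frac{16165}{22999} - \frac{i \sqrt{10743}}{261} \approx 0.70286 - 0.39712 i$)
$\left(23917 + T{\left(-137,-123 \right)}\right) \left(B + 47345\right) = \left(23917 + 4\right) \left(\left(\frac{16165}{22999} - \frac{i \sqrt{10743}}{261}\right) + 47345\right) = 23921 \left(\frac{1088903820}{22999} - \frac{i \sqrt{10743}}{261}\right) = \frac{26047668278220}{22999} - \frac{23921 i \sqrt{10743}}{261}$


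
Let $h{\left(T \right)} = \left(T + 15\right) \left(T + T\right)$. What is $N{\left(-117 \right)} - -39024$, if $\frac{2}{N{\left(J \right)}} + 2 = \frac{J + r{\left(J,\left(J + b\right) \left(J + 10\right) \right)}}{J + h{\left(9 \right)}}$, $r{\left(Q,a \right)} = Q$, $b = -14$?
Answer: $\frac{1873117}{48} \approx 39023.0$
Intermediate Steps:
$h{\left(T \right)} = 2 T \left(15 + T\right)$ ($h{\left(T \right)} = \left(15 + T\right) 2 T = 2 T \left(15 + T\right)$)
$N{\left(J \right)} = \frac{2}{-2 + \frac{2 J}{432 + J}}$ ($N{\left(J \right)} = \frac{2}{-2 + \frac{J + J}{J + 2 \cdot 9 \left(15 + 9\right)}} = \frac{2}{-2 + \frac{2 J}{J + 2 \cdot 9 \cdot 24}} = \frac{2}{-2 + \frac{2 J}{J + 432}} = \frac{2}{-2 + \frac{2 J}{432 + J}}$)
$N{\left(-117 \right)} - -39024 = \left(-1 - - \frac{13}{48}\right) - -39024 = \left(-1 + \frac{13}{48}\right) + 39024 = - \frac{35}{48} + 39024 = \frac{1873117}{48}$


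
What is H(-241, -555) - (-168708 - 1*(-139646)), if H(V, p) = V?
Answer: 28821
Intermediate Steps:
H(-241, -555) - (-168708 - 1*(-139646)) = -241 - (-168708 - 1*(-139646)) = -241 - (-168708 + 139646) = -241 - 1*(-29062) = -241 + 29062 = 28821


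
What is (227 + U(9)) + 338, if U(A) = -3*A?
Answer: 538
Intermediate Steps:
(227 + U(9)) + 338 = (227 - 3*9) + 338 = (227 - 27) + 338 = 200 + 338 = 538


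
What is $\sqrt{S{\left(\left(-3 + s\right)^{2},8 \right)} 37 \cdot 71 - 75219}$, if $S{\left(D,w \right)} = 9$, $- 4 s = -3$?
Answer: $2 i \sqrt{12894} \approx 227.1 i$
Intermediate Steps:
$s = \frac{3}{4}$ ($s = \left(- \frac{1}{4}\right) \left(-3\right) = \frac{3}{4} \approx 0.75$)
$\sqrt{S{\left(\left(-3 + s\right)^{2},8 \right)} 37 \cdot 71 - 75219} = \sqrt{9 \cdot 37 \cdot 71 - 75219} = \sqrt{333 \cdot 71 - 75219} = \sqrt{23643 - 75219} = \sqrt{-51576} = 2 i \sqrt{12894}$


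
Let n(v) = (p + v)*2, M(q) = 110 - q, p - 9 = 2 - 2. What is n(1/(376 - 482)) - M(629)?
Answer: 28460/53 ≈ 536.98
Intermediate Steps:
p = 9 (p = 9 + (2 - 2) = 9 + 0 = 9)
n(v) = 18 + 2*v (n(v) = (9 + v)*2 = 18 + 2*v)
n(1/(376 - 482)) - M(629) = (18 + 2/(376 - 482)) - (110 - 1*629) = (18 + 2/(-106)) - (110 - 629) = (18 + 2*(-1/106)) - 1*(-519) = (18 - 1/53) + 519 = 953/53 + 519 = 28460/53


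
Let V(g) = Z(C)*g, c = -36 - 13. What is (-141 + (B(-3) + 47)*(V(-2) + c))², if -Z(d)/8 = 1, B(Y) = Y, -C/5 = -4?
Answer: 2537649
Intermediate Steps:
C = 20 (C = -5*(-4) = 20)
Z(d) = -8 (Z(d) = -8*1 = -8)
c = -49
V(g) = -8*g
(-141 + (B(-3) + 47)*(V(-2) + c))² = (-141 + (-3 + 47)*(-8*(-2) - 49))² = (-141 + 44*(16 - 49))² = (-141 + 44*(-33))² = (-141 - 1452)² = (-1593)² = 2537649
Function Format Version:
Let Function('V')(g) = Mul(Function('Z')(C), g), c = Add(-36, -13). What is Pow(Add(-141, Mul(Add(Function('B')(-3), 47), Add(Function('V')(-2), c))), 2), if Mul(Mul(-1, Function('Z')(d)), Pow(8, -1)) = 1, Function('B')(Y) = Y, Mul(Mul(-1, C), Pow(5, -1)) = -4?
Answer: 2537649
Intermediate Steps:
C = 20 (C = Mul(-5, -4) = 20)
Function('Z')(d) = -8 (Function('Z')(d) = Mul(-8, 1) = -8)
c = -49
Function('V')(g) = Mul(-8, g)
Pow(Add(-141, Mul(Add(Function('B')(-3), 47), Add(Function('V')(-2), c))), 2) = Pow(Add(-141, Mul(Add(-3, 47), Add(Mul(-8, -2), -49))), 2) = Pow(Add(-141, Mul(44, Add(16, -49))), 2) = Pow(Add(-141, Mul(44, -33)), 2) = Pow(Add(-141, -1452), 2) = Pow(-1593, 2) = 2537649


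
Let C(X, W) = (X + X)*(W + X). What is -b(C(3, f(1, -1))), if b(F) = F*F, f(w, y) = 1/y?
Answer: -144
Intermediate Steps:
C(X, W) = 2*X*(W + X) (C(X, W) = (2*X)*(W + X) = 2*X*(W + X))
b(F) = F²
-b(C(3, f(1, -1))) = -(2*3*(1/(-1) + 3))² = -(2*3*(-1 + 3))² = -(2*3*2)² = -1*12² = -1*144 = -144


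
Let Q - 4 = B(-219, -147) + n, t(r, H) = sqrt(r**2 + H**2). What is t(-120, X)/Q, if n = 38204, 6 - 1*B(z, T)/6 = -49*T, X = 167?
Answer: -sqrt(42289)/4974 ≈ -0.041344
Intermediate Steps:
B(z, T) = 36 + 294*T (B(z, T) = 36 - (-294)*T = 36 + 294*T)
t(r, H) = sqrt(H**2 + r**2)
Q = -4974 (Q = 4 + ((36 + 294*(-147)) + 38204) = 4 + ((36 - 43218) + 38204) = 4 + (-43182 + 38204) = 4 - 4978 = -4974)
t(-120, X)/Q = sqrt(167**2 + (-120)**2)/(-4974) = sqrt(27889 + 14400)*(-1/4974) = sqrt(42289)*(-1/4974) = -sqrt(42289)/4974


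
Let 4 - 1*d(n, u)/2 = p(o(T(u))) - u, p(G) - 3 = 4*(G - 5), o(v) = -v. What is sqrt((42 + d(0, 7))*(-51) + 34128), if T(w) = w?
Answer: sqrt(26274) ≈ 162.09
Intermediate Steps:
p(G) = -17 + 4*G (p(G) = 3 + 4*(G - 5) = 3 + 4*(-5 + G) = 3 + (-20 + 4*G) = -17 + 4*G)
d(n, u) = 42 + 10*u (d(n, u) = 8 - 2*((-17 + 4*(-u)) - u) = 8 - 2*((-17 - 4*u) - u) = 8 - 2*(-17 - 5*u) = 8 + (34 + 10*u) = 42 + 10*u)
sqrt((42 + d(0, 7))*(-51) + 34128) = sqrt((42 + (42 + 10*7))*(-51) + 34128) = sqrt((42 + (42 + 70))*(-51) + 34128) = sqrt((42 + 112)*(-51) + 34128) = sqrt(154*(-51) + 34128) = sqrt(-7854 + 34128) = sqrt(26274)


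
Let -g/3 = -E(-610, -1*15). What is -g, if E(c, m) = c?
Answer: 1830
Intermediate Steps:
g = -1830 (g = -(-3)*(-610) = -3*610 = -1830)
-g = -1*(-1830) = 1830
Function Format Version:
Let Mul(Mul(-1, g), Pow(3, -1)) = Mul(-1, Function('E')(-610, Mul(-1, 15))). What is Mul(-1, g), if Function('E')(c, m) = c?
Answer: 1830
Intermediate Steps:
g = -1830 (g = Mul(-3, Mul(-1, -610)) = Mul(-3, 610) = -1830)
Mul(-1, g) = Mul(-1, -1830) = 1830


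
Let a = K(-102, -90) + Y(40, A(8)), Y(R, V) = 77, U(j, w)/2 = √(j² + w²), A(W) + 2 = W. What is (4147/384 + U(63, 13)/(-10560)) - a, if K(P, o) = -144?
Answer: 29875/384 - √4138/5280 ≈ 77.787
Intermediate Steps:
A(W) = -2 + W
U(j, w) = 2*√(j² + w²)
a = -67 (a = -144 + 77 = -67)
(4147/384 + U(63, 13)/(-10560)) - a = (4147/384 + (2*√(63² + 13²))/(-10560)) - 1*(-67) = (4147*(1/384) + (2*√(3969 + 169))*(-1/10560)) + 67 = (4147/384 + (2*√4138)*(-1/10560)) + 67 = (4147/384 - √4138/5280) + 67 = 29875/384 - √4138/5280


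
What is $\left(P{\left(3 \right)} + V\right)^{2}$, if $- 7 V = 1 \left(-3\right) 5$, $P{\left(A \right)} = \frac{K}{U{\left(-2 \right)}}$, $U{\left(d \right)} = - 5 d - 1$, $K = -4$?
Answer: $\frac{11449}{3969} \approx 2.8846$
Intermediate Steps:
$U{\left(d \right)} = -1 - 5 d$
$P{\left(A \right)} = - \frac{4}{9}$ ($P{\left(A \right)} = - \frac{4}{-1 - -10} = - \frac{4}{-1 + 10} = - \frac{4}{9}$)
$V = \frac{15}{7}$ ($V = - \frac{1 \left(-3\right) 5}{7} = - \frac{\left(-3\right) 5}{7} = \left(- \frac{1}{7}\right) \left(-15\right) = \frac{15}{7} \approx 2.1429$)
$\left(P{\left(3 \right)} + V\right)^{2} = \left(- \frac{4}{9} + \frac{15}{7}\right)^{2} = \left(\frac{107}{63}\right)^{2} = \frac{11449}{3969}$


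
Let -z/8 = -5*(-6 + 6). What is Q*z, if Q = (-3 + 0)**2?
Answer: 0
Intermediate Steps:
z = 0 (z = -(-40)*(-6 + 6) = -(-40)*0 = -8*0 = 0)
Q = 9 (Q = (-3)**2 = 9)
Q*z = 9*0 = 0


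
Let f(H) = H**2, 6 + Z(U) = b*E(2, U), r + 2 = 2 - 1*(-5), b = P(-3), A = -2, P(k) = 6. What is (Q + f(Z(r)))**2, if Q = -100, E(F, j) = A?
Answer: 50176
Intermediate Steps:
E(F, j) = -2
b = 6
r = 5 (r = -2 + (2 - 1*(-5)) = -2 + (2 + 5) = -2 + 7 = 5)
Z(U) = -18 (Z(U) = -6 + 6*(-2) = -6 - 12 = -18)
(Q + f(Z(r)))**2 = (-100 + (-18)**2)**2 = (-100 + 324)**2 = 224**2 = 50176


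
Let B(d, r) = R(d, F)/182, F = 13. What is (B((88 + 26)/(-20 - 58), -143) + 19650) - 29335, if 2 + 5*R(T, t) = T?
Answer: -22914719/2366 ≈ -9685.0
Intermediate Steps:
R(T, t) = -2/5 + T/5
B(d, r) = -1/455 + d/910 (B(d, r) = (-2/5 + d/5)/182 = (-2/5 + d/5)*(1/182) = -1/455 + d/910)
(B((88 + 26)/(-20 - 58), -143) + 19650) - 29335 = ((-1/455 + ((88 + 26)/(-20 - 58))/910) + 19650) - 29335 = ((-1/455 + (114/(-78))/910) + 19650) - 29335 = ((-1/455 + (114*(-1/78))/910) + 19650) - 29335 = ((-1/455 + (1/910)*(-19/13)) + 19650) - 29335 = ((-1/455 - 19/11830) + 19650) - 29335 = (-9/2366 + 19650) - 29335 = 46491891/2366 - 29335 = -22914719/2366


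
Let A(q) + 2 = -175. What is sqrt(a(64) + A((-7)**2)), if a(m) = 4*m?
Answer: sqrt(79) ≈ 8.8882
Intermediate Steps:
A(q) = -177 (A(q) = -2 - 175 = -177)
sqrt(a(64) + A((-7)**2)) = sqrt(4*64 - 177) = sqrt(256 - 177) = sqrt(79)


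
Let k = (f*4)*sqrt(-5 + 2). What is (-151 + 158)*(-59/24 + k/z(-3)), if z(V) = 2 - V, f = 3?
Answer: -413/24 + 84*I*sqrt(3)/5 ≈ -17.208 + 29.098*I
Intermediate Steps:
k = 12*I*sqrt(3) (k = (3*4)*sqrt(-5 + 2) = 12*sqrt(-3) = 12*(I*sqrt(3)) = 12*I*sqrt(3) ≈ 20.785*I)
(-151 + 158)*(-59/24 + k/z(-3)) = (-151 + 158)*(-59/24 + (12*I*sqrt(3))/(2 - 1*(-3))) = 7*(-59*1/24 + (12*I*sqrt(3))/(2 + 3)) = 7*(-59/24 + (12*I*sqrt(3))/5) = 7*(-59/24 + (12*I*sqrt(3))*(1/5)) = 7*(-59/24 + 12*I*sqrt(3)/5) = -413/24 + 84*I*sqrt(3)/5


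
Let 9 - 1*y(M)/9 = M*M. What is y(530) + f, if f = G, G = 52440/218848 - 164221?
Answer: -73648910885/27356 ≈ -2.6922e+6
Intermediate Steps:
y(M) = 81 - 9*M**2 (y(M) = 81 - 9*M*M = 81 - 9*M**2)
G = -4492423121/27356 (G = 52440*(1/218848) - 164221 = 6555/27356 - 164221 = -4492423121/27356 ≈ -1.6422e+5)
f = -4492423121/27356 ≈ -1.6422e+5
y(530) + f = (81 - 9*530**2) - 4492423121/27356 = (81 - 9*280900) - 4492423121/27356 = (81 - 2528100) - 4492423121/27356 = -2528019 - 4492423121/27356 = -73648910885/27356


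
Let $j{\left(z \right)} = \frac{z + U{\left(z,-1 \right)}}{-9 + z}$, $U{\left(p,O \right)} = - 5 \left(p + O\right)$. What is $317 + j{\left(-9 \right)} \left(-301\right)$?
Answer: $\frac{18047}{18} \approx 1002.6$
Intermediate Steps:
$U{\left(p,O \right)} = - 5 O - 5 p$ ($U{\left(p,O \right)} = - 5 \left(O + p\right) = - 5 O - 5 p$)
$j{\left(z \right)} = \frac{5 - 4 z}{-9 + z}$ ($j{\left(z \right)} = \frac{z - \left(-5 + 5 z\right)}{-9 + z} = \frac{5 - 4 z}{-9 + z}$)
$317 + j{\left(-9 \right)} \left(-301\right) = 317 + \frac{5 - -36}{-9 - 9} \left(-301\right) = 317 + \frac{5 + 36}{-18} \left(-301\right) = 317 + \left(- \frac{1}{18}\right) 41 \left(-301\right) = 317 - - \frac{12341}{18} = 317 + \frac{12341}{18} = \frac{18047}{18}$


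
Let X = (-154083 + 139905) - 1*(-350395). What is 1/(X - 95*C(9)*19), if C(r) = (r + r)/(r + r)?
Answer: 1/334412 ≈ 2.9903e-6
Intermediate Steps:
C(r) = 1 (C(r) = (2*r)/((2*r)) = (2*r)*(1/(2*r)) = 1)
X = 336217 (X = -14178 + 350395 = 336217)
1/(X - 95*C(9)*19) = 1/(336217 - 95*1*19) = 1/(336217 - 95*19) = 1/(336217 - 1805) = 1/334412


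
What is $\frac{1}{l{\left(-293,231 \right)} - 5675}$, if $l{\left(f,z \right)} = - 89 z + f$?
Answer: $- \frac{1}{26527} \approx -3.7697 \cdot 10^{-5}$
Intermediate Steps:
$l{\left(f,z \right)} = f - 89 z$
$\frac{1}{l{\left(-293,231 \right)} - 5675} = \frac{1}{\left(-293 - 20559\right) - 5675} = \frac{1}{-20852 - 5675} = \frac{1}{-26527} = - \frac{1}{26527}$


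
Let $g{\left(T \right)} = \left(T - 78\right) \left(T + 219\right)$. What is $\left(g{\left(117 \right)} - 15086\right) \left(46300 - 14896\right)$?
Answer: $-62242728$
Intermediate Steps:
$g{\left(T \right)} = \left(-78 + T\right) \left(219 + T\right)$
$\left(g{\left(117 \right)} - 15086\right) \left(46300 - 14896\right) = \left(\left(-17082 + 117^{2} + 141 \cdot 117\right) - 15086\right) \left(46300 - 14896\right) = \left(\left(-17082 + 13689 + 16497\right) - 15086\right) 31404 = \left(13104 - 15086\right) 31404 = \left(-1982\right) 31404 = -62242728$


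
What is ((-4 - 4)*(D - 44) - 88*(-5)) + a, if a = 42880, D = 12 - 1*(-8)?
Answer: 43512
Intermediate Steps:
D = 20 (D = 12 + 8 = 20)
((-4 - 4)*(D - 44) - 88*(-5)) + a = ((-4 - 4)*(20 - 44) - 88*(-5)) + 42880 = (-8*(-24) + 440) + 42880 = (192 + 440) + 42880 = 632 + 42880 = 43512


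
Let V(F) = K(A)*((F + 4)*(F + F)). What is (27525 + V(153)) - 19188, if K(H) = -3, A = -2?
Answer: -135789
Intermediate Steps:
V(F) = -6*F*(4 + F) (V(F) = -3*(F + 4)*(F + F) = -3*(4 + F)*2*F = -6*F*(4 + F))
(27525 + V(153)) - 19188 = (27525 - 6*153*(4 + 153)) - 19188 = (27525 - 6*153*157) - 19188 = (27525 - 144126) - 19188 = -116601 - 19188 = -135789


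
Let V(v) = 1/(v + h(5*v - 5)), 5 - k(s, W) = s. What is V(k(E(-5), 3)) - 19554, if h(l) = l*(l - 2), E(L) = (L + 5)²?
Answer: -7137209/365 ≈ -19554.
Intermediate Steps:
E(L) = (5 + L)²
k(s, W) = 5 - s
h(l) = l*(-2 + l)
V(v) = 1/(v + (-7 + 5*v)*(-5 + 5*v)) (V(v) = 1/(v + (5*v - 5)*(-2 + (5*v - 5))) = 1/(v + (-5 + 5*v)*(-2 + (-5 + 5*v))) = 1/(v + (-5 + 5*v)*(-7 + 5*v)) = 1/(v + (-7 + 5*v)*(-5 + 5*v)))
V(k(E(-5), 3)) - 19554 = 1/(35 - 59*(5 - (5 - 5)²) + 25*(5 - (5 - 5)²)²) - 19554 = 1/(35 - 59*(5 - 1*0²) + 25*(5 - 1*0²)²) - 19554 = 1/(35 - 59*(5 - 1*0) + 25*(5 - 1*0)²) - 19554 = 1/(35 - 59*(5 + 0) + 25*(5 + 0)²) - 19554 = 1/(35 - 59*5 + 25*5²) - 19554 = 1/(35 - 295 + 25*25) - 19554 = 1/(35 - 295 + 625) - 19554 = 1/365 - 19554 = -7137209/365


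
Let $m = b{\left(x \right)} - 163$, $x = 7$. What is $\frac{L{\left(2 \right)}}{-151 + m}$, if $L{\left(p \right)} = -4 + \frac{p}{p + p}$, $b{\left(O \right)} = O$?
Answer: $\frac{7}{614} \approx 0.011401$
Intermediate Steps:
$m = -156$ ($m = 7 - 163 = -156$)
$L{\left(p \right)} = - \frac{7}{2}$ ($L{\left(p \right)} = -4 + \frac{p}{2 p} = -4 + p \frac{1}{2 p} = -4 + \frac{1}{2} = - \frac{7}{2}$)
$\frac{L{\left(2 \right)}}{-151 + m} = - \frac{7}{2 \left(-151 - 156\right)} = - \frac{7}{2 \left(-307\right)} = \left(- \frac{7}{2}\right) \left(- \frac{1}{307}\right) = \frac{7}{614}$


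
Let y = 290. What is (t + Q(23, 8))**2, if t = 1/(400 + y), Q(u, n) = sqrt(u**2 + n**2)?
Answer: 282327301/476100 + sqrt(593)/345 ≈ 593.07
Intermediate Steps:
Q(u, n) = sqrt(n**2 + u**2)
t = 1/690 (t = 1/(400 + 290) = 1/690 ≈ 0.0014493)
(t + Q(23, 8))**2 = (1/690 + sqrt(8**2 + 23**2))**2 = (1/690 + sqrt(64 + 529))**2 = (1/690 + sqrt(593))**2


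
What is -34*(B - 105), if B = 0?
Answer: 3570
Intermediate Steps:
-34*(B - 105) = -34*(0 - 105) = -34*(-105) = 3570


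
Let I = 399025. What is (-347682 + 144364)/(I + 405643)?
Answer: -101659/402334 ≈ -0.25267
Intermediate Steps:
(-347682 + 144364)/(I + 405643) = (-347682 + 144364)/(399025 + 405643) = -203318/804668 = -203318*1/804668 = -101659/402334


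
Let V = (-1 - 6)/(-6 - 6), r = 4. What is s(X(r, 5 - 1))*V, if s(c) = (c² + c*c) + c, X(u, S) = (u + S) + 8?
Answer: 308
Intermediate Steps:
X(u, S) = 8 + S + u (X(u, S) = (S + u) + 8 = 8 + S + u)
s(c) = c + 2*c² (s(c) = (c² + c²) + c = 2*c² + c = c + 2*c²)
V = 7/12 (V = -7/(-12) = -7*(-1/12) = 7/12 ≈ 0.58333)
s(X(r, 5 - 1))*V = ((8 + (5 - 1) + 4)*(1 + 2*(8 + (5 - 1) + 4)))*(7/12) = ((8 + 4 + 4)*(1 + 2*(8 + 4 + 4)))*(7/12) = (16*(1 + 2*16))*(7/12) = (16*(1 + 32))*(7/12) = (16*33)*(7/12) = 528*(7/12) = 308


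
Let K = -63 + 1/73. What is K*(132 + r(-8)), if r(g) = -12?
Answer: -551760/73 ≈ -7558.4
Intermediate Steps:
K = -4598/73 (K = -63 + 1/73 = -4598/73 ≈ -62.986)
K*(132 + r(-8)) = -4598*(132 - 12)/73 = -4598/73*120 = -551760/73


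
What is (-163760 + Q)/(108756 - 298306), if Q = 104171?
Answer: 59589/189550 ≈ 0.31437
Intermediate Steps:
(-163760 + Q)/(108756 - 298306) = (-163760 + 104171)/(108756 - 298306) = -59589/(-189550) = -59589*(-1/189550) = 59589/189550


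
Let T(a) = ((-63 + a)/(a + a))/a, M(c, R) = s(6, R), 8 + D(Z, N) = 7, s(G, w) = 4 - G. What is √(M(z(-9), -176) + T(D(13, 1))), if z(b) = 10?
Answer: I*√34 ≈ 5.8309*I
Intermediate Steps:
D(Z, N) = -1 (D(Z, N) = -8 + 7 = -1)
M(c, R) = -2 (M(c, R) = 4 - 1*6 = 4 - 6 = -2)
T(a) = (-63 + a)/(2*a²) (T(a) = ((-63 + a)/((2*a)))/a = ((-63 + a)*(1/(2*a)))/a = ((-63 + a)/(2*a))/a = (-63 + a)/(2*a²))
√(M(z(-9), -176) + T(D(13, 1))) = √(-2 + (½)*(-63 - 1)/(-1)²) = √(-2 + (½)*1*(-64)) = √(-2 - 32) = √(-34) = I*√34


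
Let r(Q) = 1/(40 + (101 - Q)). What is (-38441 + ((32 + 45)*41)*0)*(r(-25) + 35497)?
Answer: -226513707823/166 ≈ -1.3645e+9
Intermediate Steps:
r(Q) = 1/(141 - Q)
(-38441 + ((32 + 45)*41)*0)*(r(-25) + 35497) = (-38441 + ((32 + 45)*41)*0)*(-1/(-141 - 25) + 35497) = (-38441 + (77*41)*0)*(-1/(-166) + 35497) = (-38441 + 3157*0)*(-1*(-1/166) + 35497) = (-38441 + 0)*(1/166 + 35497) = -38441*5892503/166 = -226513707823/166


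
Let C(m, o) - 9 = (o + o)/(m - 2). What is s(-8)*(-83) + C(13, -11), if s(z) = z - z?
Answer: 7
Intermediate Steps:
C(m, o) = 9 + 2*o/(-2 + m) (C(m, o) = 9 + (o + o)/(m - 2) = 9 + (2*o)/(-2 + m) = 9 + 2*o/(-2 + m))
s(z) = 0
s(-8)*(-83) + C(13, -11) = 0*(-83) + (-18 + 2*(-11) + 9*13)/(-2 + 13) = 0 + (-18 - 22 + 117)/11 = 0 + (1/11)*77 = 0 + 7 = 7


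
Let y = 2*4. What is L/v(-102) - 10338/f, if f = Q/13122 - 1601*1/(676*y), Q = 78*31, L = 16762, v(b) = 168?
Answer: 10281808599935/111044892 ≈ 92592.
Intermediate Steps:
y = 8
Q = 2418
f = -1321963/11827296 (f = 2418/13122 - 1601/(676*8) = 2418*(1/13122) - 1601/5408 = 403/2187 - 1601*1/5408 = 403/2187 - 1601/5408 = -1321963/11827296 ≈ -0.11177)
L/v(-102) - 10338/f = 16762/168 - 10338/(-1321963/11827296) = 16762*(1/168) - 10338*(-11827296/1321963) = 8381/84 + 122270586048/1321963 = 10281808599935/111044892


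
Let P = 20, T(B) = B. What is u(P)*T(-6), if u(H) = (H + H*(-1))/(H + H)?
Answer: 0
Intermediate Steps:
u(H) = 0 (u(H) = (H - H)/((2*H)) = 0*(1/(2*H)) = 0)
u(P)*T(-6) = 0*(-6) = 0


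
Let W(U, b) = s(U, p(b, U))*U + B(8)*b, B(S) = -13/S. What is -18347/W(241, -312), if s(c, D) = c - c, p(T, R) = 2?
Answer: -18347/507 ≈ -36.187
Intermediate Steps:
s(c, D) = 0
W(U, b) = -13*b/8 (W(U, b) = 0*U + (-13/8)*b = 0 + (-13*⅛)*b = 0 - 13*b/8 = -13*b/8)
-18347/W(241, -312) = -18347/((-13/8*(-312))) = -18347/507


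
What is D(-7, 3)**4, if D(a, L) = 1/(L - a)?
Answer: 1/10000 ≈ 0.00010000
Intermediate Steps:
D(-7, 3)**4 = (1/(3 - 1*(-7)))**4 = (1/(3 + 7))**4 = (1/10)**4 = 1/10000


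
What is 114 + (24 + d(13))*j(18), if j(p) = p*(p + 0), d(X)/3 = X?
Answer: 20526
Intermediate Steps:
d(X) = 3*X
j(p) = p² (j(p) = p*p = p²)
114 + (24 + d(13))*j(18) = 114 + (24 + 3*13)*18² = 114 + (24 + 39)*324 = 114 + 63*324 = 114 + 20412 = 20526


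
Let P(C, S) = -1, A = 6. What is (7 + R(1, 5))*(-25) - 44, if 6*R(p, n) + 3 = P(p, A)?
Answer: -607/3 ≈ -202.33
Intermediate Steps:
R(p, n) = -⅔ (R(p, n) = -½ + (⅙)*(-1) = -½ - ⅙ = -⅔)
(7 + R(1, 5))*(-25) - 44 = (7 - ⅔)*(-25) - 44 = (19/3)*(-25) - 44 = -475/3 - 44 = -607/3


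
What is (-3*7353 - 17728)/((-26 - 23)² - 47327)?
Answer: 39787/44926 ≈ 0.88561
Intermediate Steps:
(-3*7353 - 17728)/((-26 - 23)² - 47327) = (-22059 - 17728)/((-49)² - 47327) = -39787/(2401 - 47327) = -39787/(-44926) = -39787*(-1/44926) = 39787/44926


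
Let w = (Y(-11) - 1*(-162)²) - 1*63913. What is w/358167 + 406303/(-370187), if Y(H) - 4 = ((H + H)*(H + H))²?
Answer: -92179269340/132588767229 ≈ -0.69523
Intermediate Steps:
Y(H) = 4 + 16*H⁴ (Y(H) = 4 + ((H + H)*(H + H))² = 4 + ((2*H)*(2*H))² = 4 + (4*H²)² = 4 + 16*H⁴)
w = 144103 (w = ((4 + 16*(-11)⁴) - 1*(-162)²) - 1*63913 = ((4 + 16*14641) - 1*26244) - 63913 = ((4 + 234256) - 26244) - 63913 = (234260 - 26244) - 63913 = 208016 - 63913 = 144103)
w/358167 + 406303/(-370187) = 144103/358167 + 406303/(-370187) = 144103*(1/358167) + 406303*(-1/370187) = 144103/358167 - 406303/370187 = -92179269340/132588767229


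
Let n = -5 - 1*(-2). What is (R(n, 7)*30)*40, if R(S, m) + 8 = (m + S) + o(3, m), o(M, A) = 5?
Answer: 1200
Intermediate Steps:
n = -3 (n = -5 + 2 = -3)
R(S, m) = -3 + S + m (R(S, m) = -8 + ((m + S) + 5) = -8 + ((S + m) + 5) = -8 + (5 + S + m) = -3 + S + m)
(R(n, 7)*30)*40 = ((-3 - 3 + 7)*30)*40 = (1*30)*40 = 30*40 = 1200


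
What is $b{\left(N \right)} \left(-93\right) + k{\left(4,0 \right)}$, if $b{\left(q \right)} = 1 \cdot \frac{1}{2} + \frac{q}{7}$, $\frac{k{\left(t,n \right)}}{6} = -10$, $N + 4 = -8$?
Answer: $\frac{741}{14} \approx 52.929$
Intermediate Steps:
$N = -12$ ($N = -4 - 8 = -12$)
$k{\left(t,n \right)} = -60$ ($k{\left(t,n \right)} = 6 \left(-10\right) = -60$)
$b{\left(q \right)} = \frac{1}{2} + \frac{q}{7}$ ($b{\left(q \right)} = 1 \cdot \frac{1}{2} + q \frac{1}{7} = \frac{1}{2} + \frac{q}{7}$)
$b{\left(N \right)} \left(-93\right) + k{\left(4,0 \right)} = \left(\frac{1}{2} + \frac{1}{7} \left(-12\right)\right) \left(-93\right) - 60 = \left(\frac{1}{2} - \frac{12}{7}\right) \left(-93\right) - 60 = \left(- \frac{17}{14}\right) \left(-93\right) - 60 = \frac{1581}{14} - 60 = \frac{741}{14}$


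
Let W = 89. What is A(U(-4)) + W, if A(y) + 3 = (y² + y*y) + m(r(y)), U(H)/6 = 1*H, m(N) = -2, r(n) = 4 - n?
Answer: 1236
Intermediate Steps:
U(H) = 6*H (U(H) = 6*(1*H) = 6*H)
A(y) = -5 + 2*y² (A(y) = -3 + ((y² + y*y) - 2) = -3 + ((y² + y²) - 2) = -3 + (2*y² - 2) = -3 + (-2 + 2*y²) = -5 + 2*y²)
A(U(-4)) + W = (-5 + 2*(6*(-4))²) + 89 = (-5 + 2*(-24)²) + 89 = (-5 + 2*576) + 89 = (-5 + 1152) + 89 = 1147 + 89 = 1236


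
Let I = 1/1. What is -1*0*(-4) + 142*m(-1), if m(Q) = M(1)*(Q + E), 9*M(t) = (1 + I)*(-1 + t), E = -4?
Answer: 0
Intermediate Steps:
I = 1
M(t) = -2/9 + 2*t/9 (M(t) = ((1 + 1)*(-1 + t))/9 = (2*(-1 + t))/9 = (-2 + 2*t)/9 = -2/9 + 2*t/9)
m(Q) = 0 (m(Q) = (-2/9 + (2/9)*1)*(Q - 4) = (-2/9 + 2/9)*(-4 + Q) = 0*(-4 + Q) = 0)
-1*0*(-4) + 142*m(-1) = -1*0*(-4) + 142*0 = 0*(-4) + 0 = 0 + 0 = 0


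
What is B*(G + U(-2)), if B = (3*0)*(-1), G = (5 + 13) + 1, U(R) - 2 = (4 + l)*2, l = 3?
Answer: 0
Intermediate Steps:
U(R) = 16 (U(R) = 2 + (4 + 3)*2 = 2 + 7*2 = 2 + 14 = 16)
G = 19 (G = 18 + 1 = 19)
B = 0 (B = 0*(-1) = 0)
B*(G + U(-2)) = 0*(19 + 16) = 0*35 = 0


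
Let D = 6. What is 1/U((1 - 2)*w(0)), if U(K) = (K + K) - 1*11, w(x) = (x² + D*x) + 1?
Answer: -1/13 ≈ -0.076923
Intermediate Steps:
w(x) = 1 + x² + 6*x (w(x) = (x² + 6*x) + 1 = 1 + x² + 6*x)
U(K) = -11 + 2*K (U(K) = 2*K - 11 = -11 + 2*K)
1/U((1 - 2)*w(0)) = 1/(-11 + 2*((1 - 2)*(1 + 0² + 6*0))) = 1/(-11 + 2*(-(1 + 0 + 0))) = 1/(-11 + 2*(-1*1)) = 1/(-11 + 2*(-1)) = 1/(-11 - 2) = 1/(-13) = -1/13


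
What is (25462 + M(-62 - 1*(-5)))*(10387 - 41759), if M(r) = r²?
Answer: -900721492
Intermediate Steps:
(25462 + M(-62 - 1*(-5)))*(10387 - 41759) = (25462 + (-62 - 1*(-5))²)*(10387 - 41759) = (25462 + (-62 + 5)²)*(-31372) = (25462 + (-57)²)*(-31372) = (25462 + 3249)*(-31372) = 28711*(-31372) = -900721492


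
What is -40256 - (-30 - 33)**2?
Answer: -44225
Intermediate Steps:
-40256 - (-30 - 33)**2 = -40256 - 1*(-63)**2 = -40256 - 1*3969 = -40256 - 3969 = -44225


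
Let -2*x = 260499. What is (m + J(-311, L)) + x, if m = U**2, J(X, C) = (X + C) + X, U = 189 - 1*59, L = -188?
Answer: -228319/2 ≈ -1.1416e+5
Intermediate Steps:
U = 130 (U = 189 - 59 = 130)
x = -260499/2 (x = -1/2*260499 = -260499/2 ≈ -1.3025e+5)
J(X, C) = C + 2*X (J(X, C) = (C + X) + X = C + 2*X)
m = 16900 (m = 130**2 = 16900)
(m + J(-311, L)) + x = (16900 + (-188 + 2*(-311))) - 260499/2 = (16900 + (-188 - 622)) - 260499/2 = (16900 - 810) - 260499/2 = 16090 - 260499/2 = -228319/2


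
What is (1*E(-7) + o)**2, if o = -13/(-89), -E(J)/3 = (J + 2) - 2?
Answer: 3541924/7921 ≈ 447.16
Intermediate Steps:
E(J) = -3*J (E(J) = -3*((J + 2) - 2) = -3*((2 + J) - 2) = -3*J)
o = 13/89 (o = -13*(-1/89) = 13/89 ≈ 0.14607)
(1*E(-7) + o)**2 = (1*(-3*(-7)) + 13/89)**2 = (1*21 + 13/89)**2 = (21 + 13/89)**2 = (1882/89)**2 = 3541924/7921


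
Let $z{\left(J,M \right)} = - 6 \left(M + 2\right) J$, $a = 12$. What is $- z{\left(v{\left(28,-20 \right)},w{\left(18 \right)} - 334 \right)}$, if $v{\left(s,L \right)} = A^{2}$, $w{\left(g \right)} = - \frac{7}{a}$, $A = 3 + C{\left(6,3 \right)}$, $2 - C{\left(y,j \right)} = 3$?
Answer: $-7982$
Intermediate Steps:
$C{\left(y,j \right)} = -1$ ($C{\left(y,j \right)} = 2 - 3 = -1$)
$A = 2$ ($A = 3 - 1 = 2$)
$w{\left(g \right)} = - \frac{7}{12}$
$v{\left(s,L \right)} = 4$ ($v{\left(s,L \right)} = 2^{2} = 4$)
$z{\left(J,M \right)} = J \left(-12 - 6 M\right)$ ($z{\left(J,M \right)} = - 6 \left(2 + M\right) J = \left(-12 - 6 M\right) J = J \left(-12 - 6 M\right)$)
$- z{\left(v{\left(28,-20 \right)},w{\left(18 \right)} - 334 \right)} = - \left(-6\right) 4 \left(2 - \frac{4015}{12}\right) = - \frac{\left(-6\right) 4 \left(-3991\right)}{12} = \left(-1\right) 7982 = -7982$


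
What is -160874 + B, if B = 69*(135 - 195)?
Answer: -165014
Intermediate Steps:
B = -4140 (B = 69*(-60) = -4140)
-160874 + B = -160874 - 4140 = -165014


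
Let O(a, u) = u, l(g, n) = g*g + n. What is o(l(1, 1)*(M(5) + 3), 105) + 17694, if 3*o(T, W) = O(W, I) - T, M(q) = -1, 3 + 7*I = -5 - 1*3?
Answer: 123845/7 ≈ 17692.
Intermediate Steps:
I = -11/7 (I = -3/7 + (-5 - 1*3)/7 = -3/7 + (-5 - 3)/7 = -3/7 + (⅐)*(-8) = -3/7 - 8/7 = -11/7 ≈ -1.5714)
l(g, n) = n + g² (l(g, n) = g² + n = n + g²)
o(T, W) = -11/21 - T/3 (o(T, W) = (-11/7 - T)/3 = -11/21 - T/3)
o(l(1, 1)*(M(5) + 3), 105) + 17694 = (-11/21 - (1 + 1²)*(-1 + 3)/3) + 17694 = (-11/21 - (1 + 1)*2/3) + 17694 = (-11/21 - 2*2/3) + 17694 = (-11/21 - ⅓*4) + 17694 = (-11/21 - 4/3) + 17694 = -13/7 + 17694 = 123845/7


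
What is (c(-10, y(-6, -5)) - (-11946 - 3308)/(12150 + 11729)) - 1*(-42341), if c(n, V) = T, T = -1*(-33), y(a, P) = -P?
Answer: 1011864000/23879 ≈ 42375.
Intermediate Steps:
T = 33
c(n, V) = 33
(c(-10, y(-6, -5)) - (-11946 - 3308)/(12150 + 11729)) - 1*(-42341) = (33 - (-11946 - 3308)/(12150 + 11729)) - 1*(-42341) = (33 - (-15254)/23879) + 42341 = (33 - 1*(-15254/23879)) + 42341 = (33 + 15254/23879) + 42341 = 803261/23879 + 42341 = 1011864000/23879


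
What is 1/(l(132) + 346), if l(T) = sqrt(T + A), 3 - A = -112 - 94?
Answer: 346/119375 - sqrt(341)/119375 ≈ 0.0027437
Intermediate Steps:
A = 209 (A = 3 - (-112 - 94) = 3 - 1*(-206) = 3 + 206 = 209)
l(T) = sqrt(209 + T) (l(T) = sqrt(T + 209) = sqrt(209 + T))
1/(l(132) + 346) = 1/(sqrt(209 + 132) + 346) = 1/(sqrt(341) + 346) = 1/(346 + sqrt(341))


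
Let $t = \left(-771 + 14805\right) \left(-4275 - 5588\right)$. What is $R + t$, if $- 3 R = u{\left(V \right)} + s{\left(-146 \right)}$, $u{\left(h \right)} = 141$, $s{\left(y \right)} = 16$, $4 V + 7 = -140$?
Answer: $- \frac{415252183}{3} \approx -1.3842 \cdot 10^{8}$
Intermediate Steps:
$V = - \frac{147}{4}$ ($V = - \frac{7}{4} + \frac{1}{4} \left(-140\right) = - \frac{7}{4} - 35 = - \frac{147}{4} \approx -36.75$)
$t = -138417342$ ($t = 14034 \left(-4275 - 5588\right) = 14034 \left(-9863\right) = -138417342$)
$R = - \frac{157}{3}$ ($R = - \frac{141 + 16}{3} = \left(- \frac{1}{3}\right) 157 = - \frac{157}{3} \approx -52.333$)
$R + t = - \frac{157}{3} - 138417342 = - \frac{415252183}{3}$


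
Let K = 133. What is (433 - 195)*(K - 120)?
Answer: 3094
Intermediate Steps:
(433 - 195)*(K - 120) = (433 - 195)*(133 - 120) = 238*13 = 3094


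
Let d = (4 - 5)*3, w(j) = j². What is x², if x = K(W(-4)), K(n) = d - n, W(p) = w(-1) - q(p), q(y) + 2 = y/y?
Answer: 25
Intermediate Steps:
q(y) = -1 (q(y) = -2 + y/y = -2 + 1 = -1)
d = -3 (d = -1*3 = -3)
W(p) = 2 (W(p) = (-1)² - 1*(-1) = 1 + 1 = 2)
K(n) = -3 - n
x = -5 (x = -3 - 1*2 = -3 - 2 = -5)
x² = (-5)² = 25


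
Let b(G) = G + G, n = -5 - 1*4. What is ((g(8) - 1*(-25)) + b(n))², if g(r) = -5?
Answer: 4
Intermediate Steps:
n = -9 (n = -5 - 4 = -9)
b(G) = 2*G
((g(8) - 1*(-25)) + b(n))² = ((-5 - 1*(-25)) + 2*(-9))² = ((-5 + 25) - 18)² = (20 - 18)² = 2² = 4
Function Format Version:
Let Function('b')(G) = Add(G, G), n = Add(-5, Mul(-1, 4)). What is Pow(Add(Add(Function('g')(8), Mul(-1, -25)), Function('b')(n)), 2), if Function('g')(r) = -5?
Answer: 4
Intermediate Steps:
n = -9 (n = Add(-5, -4) = -9)
Function('b')(G) = Mul(2, G)
Pow(Add(Add(Function('g')(8), Mul(-1, -25)), Function('b')(n)), 2) = Pow(Add(Add(-5, Mul(-1, -25)), Mul(2, -9)), 2) = Pow(Add(Add(-5, 25), -18), 2) = Pow(Add(20, -18), 2) = Pow(2, 2) = 4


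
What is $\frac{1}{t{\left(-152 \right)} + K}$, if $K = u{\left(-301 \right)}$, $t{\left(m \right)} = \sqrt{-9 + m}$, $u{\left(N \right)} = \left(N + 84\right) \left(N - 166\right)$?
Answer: $\frac{14477}{1467084726} - \frac{i \sqrt{161}}{10269593082} \approx 9.8679 \cdot 10^{-6} - 1.2355 \cdot 10^{-9} i$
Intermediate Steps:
$u{\left(N \right)} = \left(-166 + N\right) \left(84 + N\right)$ ($u{\left(N \right)} = \left(84 + N\right) \left(-166 + N\right) = \left(-166 + N\right) \left(84 + N\right)$)
$K = 101339$ ($K = -13944 + \left(-301\right)^{2} - -24682 = -13944 + 90601 + 24682 = 101339$)
$\frac{1}{t{\left(-152 \right)} + K} = \frac{1}{\sqrt{-9 - 152} + 101339} = \frac{1}{\sqrt{-161} + 101339} = \frac{1}{i \sqrt{161} + 101339} = \frac{1}{101339 + i \sqrt{161}}$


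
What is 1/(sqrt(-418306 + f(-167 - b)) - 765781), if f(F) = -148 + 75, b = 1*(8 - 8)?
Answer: -765781/586420958340 - I*sqrt(418379)/586420958340 ≈ -1.3059e-6 - 1.103e-9*I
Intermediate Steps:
b = 0 (b = 1*0 = 0)
f(F) = -73
1/(sqrt(-418306 + f(-167 - b)) - 765781) = 1/(sqrt(-418306 - 73) - 765781) = 1/(sqrt(-418379) - 765781) = 1/(I*sqrt(418379) - 765781) = 1/(-765781 + I*sqrt(418379))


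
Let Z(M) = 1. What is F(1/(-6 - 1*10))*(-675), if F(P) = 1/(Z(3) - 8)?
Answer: 675/7 ≈ 96.429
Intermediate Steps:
F(P) = -⅐ (F(P) = 1/(1 - 8) = 1/(-7) = -⅐)
F(1/(-6 - 1*10))*(-675) = -⅐*(-675) = 675/7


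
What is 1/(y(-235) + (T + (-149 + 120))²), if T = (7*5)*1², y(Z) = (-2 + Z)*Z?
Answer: 1/55731 ≈ 1.7943e-5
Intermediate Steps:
y(Z) = Z*(-2 + Z)
T = 35 (T = 35*1 = 35)
1/(y(-235) + (T + (-149 + 120))²) = 1/(-235*(-2 - 235) + (35 + (-149 + 120))²) = 1/(-235*(-237) + (35 - 29)²) = 1/(55695 + 6²) = 1/(55695 + 36) = 1/55731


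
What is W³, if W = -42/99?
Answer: -2744/35937 ≈ -0.076356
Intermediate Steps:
W = -14/33 (W = -42*1/99 = -14/33 ≈ -0.42424)
W³ = (-14/33)³ = -2744/35937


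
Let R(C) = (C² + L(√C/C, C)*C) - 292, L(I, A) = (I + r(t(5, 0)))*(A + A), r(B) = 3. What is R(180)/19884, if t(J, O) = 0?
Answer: 56627/4971 + 180*√5/1657 ≈ 11.634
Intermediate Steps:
L(I, A) = 2*A*(3 + I) (L(I, A) = (I + 3)*(A + A) = (3 + I)*(2*A) = 2*A*(3 + I))
R(C) = -292 + C² + 2*C²*(3 + C^(-½)) (R(C) = (C² + (2*C*(3 + √C/C))*C) - 292 = (C² + (2*C*(3 + C^(-½)))*C) - 292 = (C² + 2*C²*(3 + C^(-½))) - 292 = -292 + C² + 2*C²*(3 + C^(-½)))
R(180)/19884 = (-292 + 2*180^(3/2) + 7*180²)/19884 = (-292 + 2*(1080*√5) + 7*32400)*(1/19884) = (-292 + 2160*√5 + 226800)*(1/19884) = (226508 + 2160*√5)*(1/19884) = 56627/4971 + 180*√5/1657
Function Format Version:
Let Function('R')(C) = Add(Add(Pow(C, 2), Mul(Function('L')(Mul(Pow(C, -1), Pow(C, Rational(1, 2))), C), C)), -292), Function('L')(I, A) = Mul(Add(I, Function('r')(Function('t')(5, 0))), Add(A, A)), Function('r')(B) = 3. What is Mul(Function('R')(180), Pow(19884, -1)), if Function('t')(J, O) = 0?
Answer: Add(Rational(56627, 4971), Mul(Rational(180, 1657), Pow(5, Rational(1, 2)))) ≈ 11.634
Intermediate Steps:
Function('L')(I, A) = Mul(2, A, Add(3, I)) (Function('L')(I, A) = Mul(Add(I, 3), Add(A, A)) = Mul(Add(3, I), Mul(2, A)) = Mul(2, A, Add(3, I)))
Function('R')(C) = Add(-292, Pow(C, 2), Mul(2, Pow(C, 2), Add(3, Pow(C, Rational(-1, 2))))) (Function('R')(C) = Add(Add(Pow(C, 2), Mul(Mul(2, C, Add(3, Mul(Pow(C, -1), Pow(C, Rational(1, 2))))), C)), -292) = Add(Add(Pow(C, 2), Mul(Mul(2, C, Add(3, Pow(C, Rational(-1, 2)))), C)), -292) = Add(Add(Pow(C, 2), Mul(2, Pow(C, 2), Add(3, Pow(C, Rational(-1, 2))))), -292) = Add(-292, Pow(C, 2), Mul(2, Pow(C, 2), Add(3, Pow(C, Rational(-1, 2))))))
Mul(Function('R')(180), Pow(19884, -1)) = Mul(Add(-292, Mul(2, Pow(180, Rational(3, 2))), Mul(7, Pow(180, 2))), Pow(19884, -1)) = Mul(Add(-292, Mul(2, Mul(1080, Pow(5, Rational(1, 2)))), Mul(7, 32400)), Rational(1, 19884)) = Mul(Add(-292, Mul(2160, Pow(5, Rational(1, 2))), 226800), Rational(1, 19884)) = Mul(Add(226508, Mul(2160, Pow(5, Rational(1, 2)))), Rational(1, 19884)) = Add(Rational(56627, 4971), Mul(Rational(180, 1657), Pow(5, Rational(1, 2))))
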